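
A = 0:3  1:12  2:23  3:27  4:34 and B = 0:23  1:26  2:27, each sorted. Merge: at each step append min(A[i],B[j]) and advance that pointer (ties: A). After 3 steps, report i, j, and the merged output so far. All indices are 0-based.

[i=0,j=0] A[i]=3<=B[j]=23 take 3 → i++
[i=1,j=0] A[i]=12<=B[j]=23 take 12 → i++
[i=2,j=0] A[i]=23<=B[j]=23 take 23 → i++

i=3, j=0, merged so far=[3, 12, 23]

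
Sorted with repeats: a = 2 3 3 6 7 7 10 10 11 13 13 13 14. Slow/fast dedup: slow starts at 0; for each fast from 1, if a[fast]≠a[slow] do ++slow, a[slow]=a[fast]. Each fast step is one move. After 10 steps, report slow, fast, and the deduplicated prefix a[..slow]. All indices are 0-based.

slow=0 fast=1: a[fast]=3≠a[slow]=2 write a[1]=3, slow++,fast++
slow=1 fast=2: a[fast]=3=a[slow] dup, fast++
slow=1 fast=3: a[fast]=6≠a[slow]=3 write a[2]=6, slow++,fast++
slow=2 fast=4: a[fast]=7≠a[slow]=6 write a[3]=7, slow++,fast++
slow=3 fast=5: a[fast]=7=a[slow] dup, fast++
slow=3 fast=6: a[fast]=10≠a[slow]=7 write a[4]=10, slow++,fast++
slow=4 fast=7: a[fast]=10=a[slow] dup, fast++
slow=4 fast=8: a[fast]=11≠a[slow]=10 write a[5]=11, slow++,fast++
slow=5 fast=9: a[fast]=13≠a[slow]=11 write a[6]=13, slow++,fast++
slow=6 fast=10: a[fast]=13=a[slow] dup, fast++

slow=6, fast=11, prefix=[2, 3, 6, 7, 10, 11, 13]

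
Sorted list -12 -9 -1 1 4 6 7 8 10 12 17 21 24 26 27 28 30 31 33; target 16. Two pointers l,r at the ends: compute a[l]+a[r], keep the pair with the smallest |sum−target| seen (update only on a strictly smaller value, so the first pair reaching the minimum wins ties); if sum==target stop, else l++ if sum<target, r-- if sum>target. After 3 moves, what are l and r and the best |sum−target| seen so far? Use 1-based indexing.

l=1, r=16, best |Δ|=2

l=1 r=19: -12+33=21 d=5 *, r--
l=1 r=18: -12+31=19 d=3 *, r--
l=1 r=17: -12+30=18 d=2 *, r--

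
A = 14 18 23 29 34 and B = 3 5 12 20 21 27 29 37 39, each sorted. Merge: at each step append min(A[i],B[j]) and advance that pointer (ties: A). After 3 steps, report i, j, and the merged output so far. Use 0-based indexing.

i=0 j=0: A[i]=14>B[j]=3 take 3, j++
i=0 j=1: A[i]=14>B[j]=5 take 5, j++
i=0 j=2: A[i]=14>B[j]=12 take 12, j++

i=0, j=3, merged so far=[3, 5, 12]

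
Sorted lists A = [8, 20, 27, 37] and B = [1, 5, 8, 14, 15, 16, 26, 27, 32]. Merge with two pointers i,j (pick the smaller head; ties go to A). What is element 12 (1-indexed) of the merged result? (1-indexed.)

i=1 j=1: A[i]=8>B[j]=1 take 1, j++
i=1 j=2: A[i]=8>B[j]=5 take 5, j++
i=1 j=3: A[i]=8<=B[j]=8 take 8, i++
i=2 j=3: A[i]=20>B[j]=8 take 8, j++
i=2 j=4: A[i]=20>B[j]=14 take 14, j++
i=2 j=5: A[i]=20>B[j]=15 take 15, j++
i=2 j=6: A[i]=20>B[j]=16 take 16, j++
i=2 j=7: A[i]=20<=B[j]=26 take 20, i++
i=3 j=7: A[i]=27>B[j]=26 take 26, j++
i=3 j=8: A[i]=27<=B[j]=27 take 27, i++
i=4 j=8: A[i]=37>B[j]=27 take 27, j++
i=4 j=9: A[i]=37>B[j]=32 take 32, j++
i=4 j=10: B done, take A[i]=37, i++

merged[12] = 32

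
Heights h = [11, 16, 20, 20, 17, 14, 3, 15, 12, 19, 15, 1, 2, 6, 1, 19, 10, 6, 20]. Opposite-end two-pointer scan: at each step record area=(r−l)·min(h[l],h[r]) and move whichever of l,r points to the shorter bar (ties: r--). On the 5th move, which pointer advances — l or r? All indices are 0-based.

r

l=0 r=18: min(11,20)*18=198 best=198 *, l++
l=1 r=18: min(16,20)*17=272 best=272 *, l++
l=2 r=18: min(20,20)*16=320 best=320 *, r--
l=2 r=17: min(20,6)*15=90 best=320, r--
l=2 r=16: min(20,10)*14=140 best=320, r--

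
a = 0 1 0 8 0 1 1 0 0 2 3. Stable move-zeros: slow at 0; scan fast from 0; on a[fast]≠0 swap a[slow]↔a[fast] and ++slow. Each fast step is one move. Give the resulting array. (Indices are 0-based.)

[1, 8, 1, 1, 2, 3, 0, 0, 0, 0, 0]

(s=0,f=0) a[fast]=0 → fast++
(s=0,f=1) a[fast]=1≠0 swap→a[0]=1 → slow++,fast++
(s=1,f=2) a[fast]=0 → fast++
(s=1,f=3) a[fast]=8≠0 swap→a[1]=8 → slow++,fast++
(s=2,f=4) a[fast]=0 → fast++
(s=2,f=5) a[fast]=1≠0 swap→a[2]=1 → slow++,fast++
(s=3,f=6) a[fast]=1≠0 swap→a[3]=1 → slow++,fast++
(s=4,f=7) a[fast]=0 → fast++
(s=4,f=8) a[fast]=0 → fast++
(s=4,f=9) a[fast]=2≠0 swap→a[4]=2 → slow++,fast++
(s=5,f=10) a[fast]=3≠0 swap→a[5]=3 → slow++,fast++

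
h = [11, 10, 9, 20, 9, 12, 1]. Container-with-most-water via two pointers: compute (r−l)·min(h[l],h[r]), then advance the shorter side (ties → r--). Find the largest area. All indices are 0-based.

max area = 55

[0,6] min(11,1)*6=6 best=6 * → r--
[0,5] min(11,12)*5=55 best=55 * → l++
[1,5] min(10,12)*4=40 best=55 → l++
[2,5] min(9,12)*3=27 best=55 → l++
[3,5] min(20,12)*2=24 best=55 → r--
[3,4] min(20,9)*1=9 best=55 → r--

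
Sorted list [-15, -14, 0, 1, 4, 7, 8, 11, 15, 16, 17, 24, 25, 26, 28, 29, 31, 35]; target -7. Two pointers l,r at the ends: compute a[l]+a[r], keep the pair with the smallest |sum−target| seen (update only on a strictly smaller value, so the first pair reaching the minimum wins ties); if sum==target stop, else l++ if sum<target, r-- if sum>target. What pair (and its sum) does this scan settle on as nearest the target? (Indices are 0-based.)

[0,17] -15+35=20 d=27 * → r--
[0,16] -15+31=16 d=23 * → r--
[0,15] -15+29=14 d=21 * → r--
[0,14] -15+28=13 d=20 * → r--
[0,13] -15+26=11 d=18 * → r--
[0,12] -15+25=10 d=17 * → r--
[0,11] -15+24=9 d=16 * → r--
[0,10] -15+17=2 d=9 * → r--
[0,9] -15+16=1 d=8 * → r--
[0,8] -15+15=0 d=7 * → r--
[0,7] -15+11=-4 d=3 * → r--
[0,6] -15+8=-7 d=0 * → stop

pair (-15, 8) with sum -7 (|Δ|=0)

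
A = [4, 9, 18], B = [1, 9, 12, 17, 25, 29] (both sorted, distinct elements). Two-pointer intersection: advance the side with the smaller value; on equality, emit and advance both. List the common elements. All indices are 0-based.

[i=0,j=0] 4>1 → j++
[i=0,j=1] 4<9 → i++
[i=1,j=1] 9==9 emit → i++,j++
[i=2,j=2] 18>12 → j++
[i=2,j=3] 18>17 → j++
[i=2,j=4] 18<25 → i++

intersection = [9]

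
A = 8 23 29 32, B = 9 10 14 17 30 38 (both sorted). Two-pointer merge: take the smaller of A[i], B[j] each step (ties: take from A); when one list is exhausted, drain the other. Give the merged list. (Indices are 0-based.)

i=0 j=0: A[i]=8<=B[j]=9 take 8, i++
i=1 j=0: A[i]=23>B[j]=9 take 9, j++
i=1 j=1: A[i]=23>B[j]=10 take 10, j++
i=1 j=2: A[i]=23>B[j]=14 take 14, j++
i=1 j=3: A[i]=23>B[j]=17 take 17, j++
i=1 j=4: A[i]=23<=B[j]=30 take 23, i++
i=2 j=4: A[i]=29<=B[j]=30 take 29, i++
i=3 j=4: A[i]=32>B[j]=30 take 30, j++
i=3 j=5: A[i]=32<=B[j]=38 take 32, i++
i=4 j=5: A done, take B[j]=38, j++

[8, 9, 10, 14, 17, 23, 29, 30, 32, 38]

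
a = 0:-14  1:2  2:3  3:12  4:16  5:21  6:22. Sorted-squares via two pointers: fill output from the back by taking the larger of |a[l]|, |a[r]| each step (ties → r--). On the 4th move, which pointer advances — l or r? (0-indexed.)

l=0 r=6: |-14|<=|22| out[6]=484, r--
l=0 r=5: |-14|<=|21| out[5]=441, r--
l=0 r=4: |-14|<=|16| out[4]=256, r--
l=0 r=3: |-14|>|12| out[3]=196, l++

l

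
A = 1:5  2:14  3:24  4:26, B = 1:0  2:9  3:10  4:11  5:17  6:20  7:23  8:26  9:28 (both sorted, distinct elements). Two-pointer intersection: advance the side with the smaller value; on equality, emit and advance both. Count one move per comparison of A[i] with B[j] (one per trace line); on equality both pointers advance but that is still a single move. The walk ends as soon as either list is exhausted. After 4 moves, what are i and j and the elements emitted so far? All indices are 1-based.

[i=1,j=1] 5>0 → j++
[i=1,j=2] 5<9 → i++
[i=2,j=2] 14>9 → j++
[i=2,j=3] 14>10 → j++

i=2, j=4, emitted=[]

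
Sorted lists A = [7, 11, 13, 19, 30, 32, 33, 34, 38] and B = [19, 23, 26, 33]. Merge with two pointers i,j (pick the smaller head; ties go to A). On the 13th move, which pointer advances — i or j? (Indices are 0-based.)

i

i=0 j=0: A[i]=7<=B[j]=19 take 7, i++
i=1 j=0: A[i]=11<=B[j]=19 take 11, i++
i=2 j=0: A[i]=13<=B[j]=19 take 13, i++
i=3 j=0: A[i]=19<=B[j]=19 take 19, i++
i=4 j=0: A[i]=30>B[j]=19 take 19, j++
i=4 j=1: A[i]=30>B[j]=23 take 23, j++
i=4 j=2: A[i]=30>B[j]=26 take 26, j++
i=4 j=3: A[i]=30<=B[j]=33 take 30, i++
i=5 j=3: A[i]=32<=B[j]=33 take 32, i++
i=6 j=3: A[i]=33<=B[j]=33 take 33, i++
i=7 j=3: A[i]=34>B[j]=33 take 33, j++
i=7 j=4: B done, take A[i]=34, i++
i=8 j=4: B done, take A[i]=38, i++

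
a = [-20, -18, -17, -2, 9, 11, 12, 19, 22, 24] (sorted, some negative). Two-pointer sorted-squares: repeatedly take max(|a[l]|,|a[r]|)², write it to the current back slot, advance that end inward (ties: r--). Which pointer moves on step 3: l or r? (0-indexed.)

l

[0,9] |-20|<=|24| out[9]=576 → r--
[0,8] |-20|<=|22| out[8]=484 → r--
[0,7] |-20|>|19| out[7]=400 → l++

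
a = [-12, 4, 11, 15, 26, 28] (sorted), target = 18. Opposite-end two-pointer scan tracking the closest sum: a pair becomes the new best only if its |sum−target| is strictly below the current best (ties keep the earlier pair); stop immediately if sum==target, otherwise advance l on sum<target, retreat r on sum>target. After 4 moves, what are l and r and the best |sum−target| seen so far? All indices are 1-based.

l=1 r=6: -12+28=16 d=2 *, l++
l=2 r=6: 4+28=32 d=14, r--
l=2 r=5: 4+26=30 d=12, r--
l=2 r=4: 4+15=19 d=1 *, r--

l=2, r=3, best |Δ|=1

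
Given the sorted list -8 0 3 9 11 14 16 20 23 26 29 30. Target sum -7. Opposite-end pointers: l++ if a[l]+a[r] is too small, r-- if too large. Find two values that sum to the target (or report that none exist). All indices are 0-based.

l=0 r=11: -8+30=22 >-7, r--
l=0 r=10: -8+29=21 >-7, r--
l=0 r=9: -8+26=18 >-7, r--
l=0 r=8: -8+23=15 >-7, r--
l=0 r=7: -8+20=12 >-7, r--
l=0 r=6: -8+16=8 >-7, r--
l=0 r=5: -8+14=6 >-7, r--
l=0 r=4: -8+11=3 >-7, r--
l=0 r=3: -8+9=1 >-7, r--
l=0 r=2: -8+3=-5 >-7, r--
l=0 r=1: -8+0=-8 <-7, l++

no pair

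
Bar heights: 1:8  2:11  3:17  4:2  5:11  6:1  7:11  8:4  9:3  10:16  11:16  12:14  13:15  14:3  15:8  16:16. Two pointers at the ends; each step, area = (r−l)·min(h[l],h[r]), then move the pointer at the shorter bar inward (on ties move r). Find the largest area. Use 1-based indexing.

max area = 208

l=1 r=16: min(8,16)*15=120 best=120 *, l++
l=2 r=16: min(11,16)*14=154 best=154 *, l++
l=3 r=16: min(17,16)*13=208 best=208 *, r--
l=3 r=15: min(17,8)*12=96 best=208, r--
l=3 r=14: min(17,3)*11=33 best=208, r--
l=3 r=13: min(17,15)*10=150 best=208, r--
l=3 r=12: min(17,14)*9=126 best=208, r--
l=3 r=11: min(17,16)*8=128 best=208, r--
l=3 r=10: min(17,16)*7=112 best=208, r--
l=3 r=9: min(17,3)*6=18 best=208, r--
l=3 r=8: min(17,4)*5=20 best=208, r--
l=3 r=7: min(17,11)*4=44 best=208, r--
l=3 r=6: min(17,1)*3=3 best=208, r--
l=3 r=5: min(17,11)*2=22 best=208, r--
l=3 r=4: min(17,2)*1=2 best=208, r--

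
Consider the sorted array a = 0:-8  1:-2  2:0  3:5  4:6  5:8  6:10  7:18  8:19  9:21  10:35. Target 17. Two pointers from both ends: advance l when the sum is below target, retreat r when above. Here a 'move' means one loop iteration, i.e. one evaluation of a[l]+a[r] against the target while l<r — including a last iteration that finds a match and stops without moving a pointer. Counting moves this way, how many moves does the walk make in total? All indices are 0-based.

l=0 r=10: -8+35=27 >17, r--
l=0 r=9: -8+21=13 <17, l++
l=1 r=9: -2+21=19 >17, r--
l=1 r=8: -2+19=17, found

4 moves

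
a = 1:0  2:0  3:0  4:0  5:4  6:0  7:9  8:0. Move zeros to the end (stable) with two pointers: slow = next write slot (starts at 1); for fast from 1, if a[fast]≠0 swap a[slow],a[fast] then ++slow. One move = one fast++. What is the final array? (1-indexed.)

(s=1,f=1) a[fast]=0 → fast++
(s=1,f=2) a[fast]=0 → fast++
(s=1,f=3) a[fast]=0 → fast++
(s=1,f=4) a[fast]=0 → fast++
(s=1,f=5) a[fast]=4≠0 swap→a[1]=4 → slow++,fast++
(s=2,f=6) a[fast]=0 → fast++
(s=2,f=7) a[fast]=9≠0 swap→a[2]=9 → slow++,fast++
(s=3,f=8) a[fast]=0 → fast++

[4, 9, 0, 0, 0, 0, 0, 0]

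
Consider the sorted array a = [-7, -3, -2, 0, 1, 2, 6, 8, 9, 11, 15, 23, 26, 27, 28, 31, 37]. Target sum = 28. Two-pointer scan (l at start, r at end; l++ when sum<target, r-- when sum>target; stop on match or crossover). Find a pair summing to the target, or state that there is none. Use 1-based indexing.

[1,17] -7+37=30 >28 → r--
[1,16] -7+31=24 <28 → l++
[2,16] -3+31=28 → found

(-3, 31)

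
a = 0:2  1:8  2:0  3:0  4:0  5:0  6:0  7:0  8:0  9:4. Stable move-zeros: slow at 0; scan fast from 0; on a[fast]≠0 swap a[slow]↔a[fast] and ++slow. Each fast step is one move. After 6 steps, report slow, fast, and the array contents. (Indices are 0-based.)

slow=0 fast=0: a[fast]=2≠0 swap→a[0]=2, slow++,fast++
slow=1 fast=1: a[fast]=8≠0 swap→a[1]=8, slow++,fast++
slow=2 fast=2: a[fast]=0, fast++
slow=2 fast=3: a[fast]=0, fast++
slow=2 fast=4: a[fast]=0, fast++
slow=2 fast=5: a[fast]=0, fast++

slow=2, fast=6, a=[2, 8, 0, 0, 0, 0, 0, 0, 0, 4]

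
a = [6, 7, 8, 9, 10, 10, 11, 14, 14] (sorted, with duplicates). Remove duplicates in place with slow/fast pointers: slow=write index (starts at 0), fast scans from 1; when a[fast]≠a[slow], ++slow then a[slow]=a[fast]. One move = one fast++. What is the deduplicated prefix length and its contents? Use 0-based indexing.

(s=0,f=1) a[fast]=7≠a[slow]=6 write a[1]=7 → slow++,fast++
(s=1,f=2) a[fast]=8≠a[slow]=7 write a[2]=8 → slow++,fast++
(s=2,f=3) a[fast]=9≠a[slow]=8 write a[3]=9 → slow++,fast++
(s=3,f=4) a[fast]=10≠a[slow]=9 write a[4]=10 → slow++,fast++
(s=4,f=5) a[fast]=10=a[slow] dup → fast++
(s=4,f=6) a[fast]=11≠a[slow]=10 write a[5]=11 → slow++,fast++
(s=5,f=7) a[fast]=14≠a[slow]=11 write a[6]=14 → slow++,fast++
(s=6,f=8) a[fast]=14=a[slow] dup → fast++

length 7; prefix = [6, 7, 8, 9, 10, 11, 14]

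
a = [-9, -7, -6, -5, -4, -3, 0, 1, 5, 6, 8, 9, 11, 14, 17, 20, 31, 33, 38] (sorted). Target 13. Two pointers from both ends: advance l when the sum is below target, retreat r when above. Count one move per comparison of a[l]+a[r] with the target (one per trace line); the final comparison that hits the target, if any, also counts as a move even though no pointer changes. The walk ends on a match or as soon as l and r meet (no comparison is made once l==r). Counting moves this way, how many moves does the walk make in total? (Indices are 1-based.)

5 moves

[1,19] -9+38=29 >13 → r--
[1,18] -9+33=24 >13 → r--
[1,17] -9+31=22 >13 → r--
[1,16] -9+20=11 <13 → l++
[2,16] -7+20=13 → found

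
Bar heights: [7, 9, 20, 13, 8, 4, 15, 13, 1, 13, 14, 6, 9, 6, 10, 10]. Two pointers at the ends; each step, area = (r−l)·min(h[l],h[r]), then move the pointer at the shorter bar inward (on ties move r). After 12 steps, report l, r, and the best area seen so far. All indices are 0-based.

l=2, r=5, best area=130

[0,15] min(7,10)*15=105 best=105 * → l++
[1,15] min(9,10)*14=126 best=126 * → l++
[2,15] min(20,10)*13=130 best=130 * → r--
[2,14] min(20,10)*12=120 best=130 → r--
[2,13] min(20,6)*11=66 best=130 → r--
[2,12] min(20,9)*10=90 best=130 → r--
[2,11] min(20,6)*9=54 best=130 → r--
[2,10] min(20,14)*8=112 best=130 → r--
[2,9] min(20,13)*7=91 best=130 → r--
[2,8] min(20,1)*6=6 best=130 → r--
[2,7] min(20,13)*5=65 best=130 → r--
[2,6] min(20,15)*4=60 best=130 → r--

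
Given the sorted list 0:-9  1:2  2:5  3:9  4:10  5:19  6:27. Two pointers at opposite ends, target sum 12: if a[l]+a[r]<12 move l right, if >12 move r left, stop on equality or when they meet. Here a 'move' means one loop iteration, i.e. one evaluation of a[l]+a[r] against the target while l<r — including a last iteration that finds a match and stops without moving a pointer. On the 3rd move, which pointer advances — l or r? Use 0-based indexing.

r

l=0 r=6: -9+27=18 >12, r--
l=0 r=5: -9+19=10 <12, l++
l=1 r=5: 2+19=21 >12, r--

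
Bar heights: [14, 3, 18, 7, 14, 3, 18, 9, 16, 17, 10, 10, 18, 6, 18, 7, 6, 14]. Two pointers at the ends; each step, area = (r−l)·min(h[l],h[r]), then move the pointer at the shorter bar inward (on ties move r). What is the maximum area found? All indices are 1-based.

[1,18] min(14,14)*17=238 best=238 * → r--
[1,17] min(14,6)*16=96 best=238 → r--
[1,16] min(14,7)*15=105 best=238 → r--
[1,15] min(14,18)*14=196 best=238 → l++
[2,15] min(3,18)*13=39 best=238 → l++
[3,15] min(18,18)*12=216 best=238 → r--
[3,14] min(18,6)*11=66 best=238 → r--
[3,13] min(18,18)*10=180 best=238 → r--
[3,12] min(18,10)*9=90 best=238 → r--
[3,11] min(18,10)*8=80 best=238 → r--
[3,10] min(18,17)*7=119 best=238 → r--
[3,9] min(18,16)*6=96 best=238 → r--
[3,8] min(18,9)*5=45 best=238 → r--
[3,7] min(18,18)*4=72 best=238 → r--
[3,6] min(18,3)*3=9 best=238 → r--
[3,5] min(18,14)*2=28 best=238 → r--
[3,4] min(18,7)*1=7 best=238 → r--

max area = 238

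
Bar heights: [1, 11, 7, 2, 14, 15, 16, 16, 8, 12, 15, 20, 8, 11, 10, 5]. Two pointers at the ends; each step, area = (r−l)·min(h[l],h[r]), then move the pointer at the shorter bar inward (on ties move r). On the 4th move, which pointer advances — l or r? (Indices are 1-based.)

r

[1,16] min(1,5)*15=15 best=15 * → l++
[2,16] min(11,5)*14=70 best=70 * → r--
[2,15] min(11,10)*13=130 best=130 * → r--
[2,14] min(11,11)*12=132 best=132 * → r--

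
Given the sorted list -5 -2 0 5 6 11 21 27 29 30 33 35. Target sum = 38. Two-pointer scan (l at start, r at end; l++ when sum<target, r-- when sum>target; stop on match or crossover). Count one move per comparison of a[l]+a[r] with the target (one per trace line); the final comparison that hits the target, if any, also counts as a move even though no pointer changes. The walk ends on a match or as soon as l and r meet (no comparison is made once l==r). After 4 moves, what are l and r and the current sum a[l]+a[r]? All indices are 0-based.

l=3, r=10, sum=38

[0,11] -5+35=30 <38 → l++
[1,11] -2+35=33 <38 → l++
[2,11] 0+35=35 <38 → l++
[3,11] 5+35=40 >38 → r--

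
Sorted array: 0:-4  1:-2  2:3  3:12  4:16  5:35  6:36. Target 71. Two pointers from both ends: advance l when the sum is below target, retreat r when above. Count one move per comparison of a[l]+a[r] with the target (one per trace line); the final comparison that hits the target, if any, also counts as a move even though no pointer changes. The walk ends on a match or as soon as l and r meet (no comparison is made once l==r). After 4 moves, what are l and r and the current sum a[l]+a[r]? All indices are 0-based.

l=4, r=6, sum=52

[0,6] -4+36=32 <71 → l++
[1,6] -2+36=34 <71 → l++
[2,6] 3+36=39 <71 → l++
[3,6] 12+36=48 <71 → l++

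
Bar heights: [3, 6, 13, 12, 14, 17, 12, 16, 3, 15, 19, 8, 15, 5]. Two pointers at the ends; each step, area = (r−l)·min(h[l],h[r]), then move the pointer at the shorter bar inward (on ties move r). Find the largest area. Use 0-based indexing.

max area = 130

l=0 r=13: min(3,5)*13=39 best=39 *, l++
l=1 r=13: min(6,5)*12=60 best=60 *, r--
l=1 r=12: min(6,15)*11=66 best=66 *, l++
l=2 r=12: min(13,15)*10=130 best=130 *, l++
l=3 r=12: min(12,15)*9=108 best=130, l++
l=4 r=12: min(14,15)*8=112 best=130, l++
l=5 r=12: min(17,15)*7=105 best=130, r--
l=5 r=11: min(17,8)*6=48 best=130, r--
l=5 r=10: min(17,19)*5=85 best=130, l++
l=6 r=10: min(12,19)*4=48 best=130, l++
l=7 r=10: min(16,19)*3=48 best=130, l++
l=8 r=10: min(3,19)*2=6 best=130, l++
l=9 r=10: min(15,19)*1=15 best=130, l++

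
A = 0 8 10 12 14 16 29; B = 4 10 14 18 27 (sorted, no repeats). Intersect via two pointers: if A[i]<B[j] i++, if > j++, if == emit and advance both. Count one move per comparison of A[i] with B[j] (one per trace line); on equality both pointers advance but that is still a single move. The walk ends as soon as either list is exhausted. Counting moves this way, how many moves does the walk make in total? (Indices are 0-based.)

9 moves

i=0 j=0: 0<4, i++
i=1 j=0: 8>4, j++
i=1 j=1: 8<10, i++
i=2 j=1: 10==10 emit, i++,j++
i=3 j=2: 12<14, i++
i=4 j=2: 14==14 emit, i++,j++
i=5 j=3: 16<18, i++
i=6 j=3: 29>18, j++
i=6 j=4: 29>27, j++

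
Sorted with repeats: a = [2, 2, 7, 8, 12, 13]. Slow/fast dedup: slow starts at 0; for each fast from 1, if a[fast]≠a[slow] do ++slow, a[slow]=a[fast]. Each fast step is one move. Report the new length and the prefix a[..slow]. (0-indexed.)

length 5; prefix = [2, 7, 8, 12, 13]

slow=0 fast=1: a[fast]=2=a[slow] dup, fast++
slow=0 fast=2: a[fast]=7≠a[slow]=2 write a[1]=7, slow++,fast++
slow=1 fast=3: a[fast]=8≠a[slow]=7 write a[2]=8, slow++,fast++
slow=2 fast=4: a[fast]=12≠a[slow]=8 write a[3]=12, slow++,fast++
slow=3 fast=5: a[fast]=13≠a[slow]=12 write a[4]=13, slow++,fast++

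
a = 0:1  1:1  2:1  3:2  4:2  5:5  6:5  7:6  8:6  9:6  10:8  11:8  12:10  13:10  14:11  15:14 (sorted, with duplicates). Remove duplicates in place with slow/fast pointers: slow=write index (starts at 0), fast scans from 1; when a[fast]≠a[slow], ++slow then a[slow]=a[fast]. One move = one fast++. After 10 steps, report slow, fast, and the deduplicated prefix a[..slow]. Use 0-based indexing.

slow=4, fast=11, prefix=[1, 2, 5, 6, 8]

slow=0 fast=1: a[fast]=1=a[slow] dup, fast++
slow=0 fast=2: a[fast]=1=a[slow] dup, fast++
slow=0 fast=3: a[fast]=2≠a[slow]=1 write a[1]=2, slow++,fast++
slow=1 fast=4: a[fast]=2=a[slow] dup, fast++
slow=1 fast=5: a[fast]=5≠a[slow]=2 write a[2]=5, slow++,fast++
slow=2 fast=6: a[fast]=5=a[slow] dup, fast++
slow=2 fast=7: a[fast]=6≠a[slow]=5 write a[3]=6, slow++,fast++
slow=3 fast=8: a[fast]=6=a[slow] dup, fast++
slow=3 fast=9: a[fast]=6=a[slow] dup, fast++
slow=3 fast=10: a[fast]=8≠a[slow]=6 write a[4]=8, slow++,fast++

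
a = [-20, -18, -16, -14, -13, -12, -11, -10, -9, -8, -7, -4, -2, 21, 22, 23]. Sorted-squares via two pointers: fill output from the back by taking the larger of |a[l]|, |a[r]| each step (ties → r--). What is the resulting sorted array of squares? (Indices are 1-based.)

l=1 r=16: |-20|<=|23| out[16]=529, r--
l=1 r=15: |-20|<=|22| out[15]=484, r--
l=1 r=14: |-20|<=|21| out[14]=441, r--
l=1 r=13: |-20|>|-2| out[13]=400, l++
l=2 r=13: |-18|>|-2| out[12]=324, l++
l=3 r=13: |-16|>|-2| out[11]=256, l++
l=4 r=13: |-14|>|-2| out[10]=196, l++
l=5 r=13: |-13|>|-2| out[9]=169, l++
l=6 r=13: |-12|>|-2| out[8]=144, l++
l=7 r=13: |-11|>|-2| out[7]=121, l++
l=8 r=13: |-10|>|-2| out[6]=100, l++
l=9 r=13: |-9|>|-2| out[5]=81, l++
l=10 r=13: |-8|>|-2| out[4]=64, l++
l=11 r=13: |-7|>|-2| out[3]=49, l++
l=12 r=13: |-4|>|-2| out[2]=16, l++
l=13 r=13: |-2|<=|-2| out[1]=4, r--

[4, 16, 49, 64, 81, 100, 121, 144, 169, 196, 256, 324, 400, 441, 484, 529]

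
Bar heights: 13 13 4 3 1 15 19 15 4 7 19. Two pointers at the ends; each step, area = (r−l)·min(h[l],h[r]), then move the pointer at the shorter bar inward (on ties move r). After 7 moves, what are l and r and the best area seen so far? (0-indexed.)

l=6, r=9, best area=130

[0,10] min(13,19)*10=130 best=130 * → l++
[1,10] min(13,19)*9=117 best=130 → l++
[2,10] min(4,19)*8=32 best=130 → l++
[3,10] min(3,19)*7=21 best=130 → l++
[4,10] min(1,19)*6=6 best=130 → l++
[5,10] min(15,19)*5=75 best=130 → l++
[6,10] min(19,19)*4=76 best=130 → r--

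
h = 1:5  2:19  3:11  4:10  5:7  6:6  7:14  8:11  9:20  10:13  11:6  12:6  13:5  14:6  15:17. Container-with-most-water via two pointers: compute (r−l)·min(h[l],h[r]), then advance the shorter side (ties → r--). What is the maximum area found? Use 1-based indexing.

max area = 221

[1,15] min(5,17)*14=70 best=70 * → l++
[2,15] min(19,17)*13=221 best=221 * → r--
[2,14] min(19,6)*12=72 best=221 → r--
[2,13] min(19,5)*11=55 best=221 → r--
[2,12] min(19,6)*10=60 best=221 → r--
[2,11] min(19,6)*9=54 best=221 → r--
[2,10] min(19,13)*8=104 best=221 → r--
[2,9] min(19,20)*7=133 best=221 → l++
[3,9] min(11,20)*6=66 best=221 → l++
[4,9] min(10,20)*5=50 best=221 → l++
[5,9] min(7,20)*4=28 best=221 → l++
[6,9] min(6,20)*3=18 best=221 → l++
[7,9] min(14,20)*2=28 best=221 → l++
[8,9] min(11,20)*1=11 best=221 → l++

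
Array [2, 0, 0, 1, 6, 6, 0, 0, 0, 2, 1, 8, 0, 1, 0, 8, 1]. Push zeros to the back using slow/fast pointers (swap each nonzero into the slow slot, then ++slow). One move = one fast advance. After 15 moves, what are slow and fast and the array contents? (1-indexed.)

slow=1 fast=1: a[fast]=2≠0 swap→a[1]=2, slow++,fast++
slow=2 fast=2: a[fast]=0, fast++
slow=2 fast=3: a[fast]=0, fast++
slow=2 fast=4: a[fast]=1≠0 swap→a[2]=1, slow++,fast++
slow=3 fast=5: a[fast]=6≠0 swap→a[3]=6, slow++,fast++
slow=4 fast=6: a[fast]=6≠0 swap→a[4]=6, slow++,fast++
slow=5 fast=7: a[fast]=0, fast++
slow=5 fast=8: a[fast]=0, fast++
slow=5 fast=9: a[fast]=0, fast++
slow=5 fast=10: a[fast]=2≠0 swap→a[5]=2, slow++,fast++
slow=6 fast=11: a[fast]=1≠0 swap→a[6]=1, slow++,fast++
slow=7 fast=12: a[fast]=8≠0 swap→a[7]=8, slow++,fast++
slow=8 fast=13: a[fast]=0, fast++
slow=8 fast=14: a[fast]=1≠0 swap→a[8]=1, slow++,fast++
slow=9 fast=15: a[fast]=0, fast++

slow=9, fast=16, a=[2, 1, 6, 6, 2, 1, 8, 1, 0, 0, 0, 0, 0, 0, 0, 8, 1]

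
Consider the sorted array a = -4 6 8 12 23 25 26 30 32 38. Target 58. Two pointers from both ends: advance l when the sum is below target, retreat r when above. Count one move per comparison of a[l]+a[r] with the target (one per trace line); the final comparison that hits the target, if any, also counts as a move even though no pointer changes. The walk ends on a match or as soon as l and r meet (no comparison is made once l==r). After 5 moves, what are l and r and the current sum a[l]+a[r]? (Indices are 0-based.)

l=0 r=9: -4+38=34 <58, l++
l=1 r=9: 6+38=44 <58, l++
l=2 r=9: 8+38=46 <58, l++
l=3 r=9: 12+38=50 <58, l++
l=4 r=9: 23+38=61 >58, r--

l=4, r=8, sum=55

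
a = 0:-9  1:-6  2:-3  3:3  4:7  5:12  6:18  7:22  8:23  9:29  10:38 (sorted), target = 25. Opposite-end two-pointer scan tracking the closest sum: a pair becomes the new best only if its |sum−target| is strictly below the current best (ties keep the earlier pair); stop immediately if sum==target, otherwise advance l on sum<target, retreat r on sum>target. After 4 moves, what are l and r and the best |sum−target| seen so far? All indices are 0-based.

l=2, r=8, best |Δ|=1

l=0 r=10: -9+38=29 d=4 *, r--
l=0 r=9: -9+29=20 d=5, l++
l=1 r=9: -6+29=23 d=2 *, l++
l=2 r=9: -3+29=26 d=1 *, r--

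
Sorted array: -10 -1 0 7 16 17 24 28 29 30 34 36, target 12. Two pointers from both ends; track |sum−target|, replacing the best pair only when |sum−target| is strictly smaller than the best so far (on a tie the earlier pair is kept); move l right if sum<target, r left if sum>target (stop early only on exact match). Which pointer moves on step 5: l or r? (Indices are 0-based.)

l=0 r=11: -10+36=26 d=14 *, r--
l=0 r=10: -10+34=24 d=12 *, r--
l=0 r=9: -10+30=20 d=8 *, r--
l=0 r=8: -10+29=19 d=7 *, r--
l=0 r=7: -10+28=18 d=6 *, r--

r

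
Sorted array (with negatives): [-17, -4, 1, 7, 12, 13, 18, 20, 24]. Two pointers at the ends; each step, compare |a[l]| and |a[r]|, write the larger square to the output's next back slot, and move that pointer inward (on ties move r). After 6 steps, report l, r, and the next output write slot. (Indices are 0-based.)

l=0 r=8: |-17|<=|24| out[8]=576, r--
l=0 r=7: |-17|<=|20| out[7]=400, r--
l=0 r=6: |-17|<=|18| out[6]=324, r--
l=0 r=5: |-17|>|13| out[5]=289, l++
l=1 r=5: |-4|<=|13| out[4]=169, r--
l=1 r=4: |-4|<=|12| out[3]=144, r--

l=1, r=3, next write slot=2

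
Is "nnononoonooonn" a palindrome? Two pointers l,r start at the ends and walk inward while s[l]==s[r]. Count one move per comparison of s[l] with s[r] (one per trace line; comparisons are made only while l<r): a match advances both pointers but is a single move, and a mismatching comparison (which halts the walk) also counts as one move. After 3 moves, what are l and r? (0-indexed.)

[0,13] 'n'=='n' → l++,r--
[1,12] 'n'=='n' → l++,r--
[2,11] 'o'=='o' → l++,r--

l=3, r=10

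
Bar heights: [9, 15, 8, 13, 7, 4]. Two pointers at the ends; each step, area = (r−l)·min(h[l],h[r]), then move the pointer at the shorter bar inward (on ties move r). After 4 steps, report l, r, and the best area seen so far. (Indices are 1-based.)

l=2, r=3, best area=28

[1,6] min(9,4)*5=20 best=20 * → r--
[1,5] min(9,7)*4=28 best=28 * → r--
[1,4] min(9,13)*3=27 best=28 → l++
[2,4] min(15,13)*2=26 best=28 → r--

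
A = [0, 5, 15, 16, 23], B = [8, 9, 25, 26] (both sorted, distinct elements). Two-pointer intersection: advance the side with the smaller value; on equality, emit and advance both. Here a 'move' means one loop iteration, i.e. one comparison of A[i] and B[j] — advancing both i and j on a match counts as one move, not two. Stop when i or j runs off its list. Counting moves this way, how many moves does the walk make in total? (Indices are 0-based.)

[i=0,j=0] 0<8 → i++
[i=1,j=0] 5<8 → i++
[i=2,j=0] 15>8 → j++
[i=2,j=1] 15>9 → j++
[i=2,j=2] 15<25 → i++
[i=3,j=2] 16<25 → i++
[i=4,j=2] 23<25 → i++

7 moves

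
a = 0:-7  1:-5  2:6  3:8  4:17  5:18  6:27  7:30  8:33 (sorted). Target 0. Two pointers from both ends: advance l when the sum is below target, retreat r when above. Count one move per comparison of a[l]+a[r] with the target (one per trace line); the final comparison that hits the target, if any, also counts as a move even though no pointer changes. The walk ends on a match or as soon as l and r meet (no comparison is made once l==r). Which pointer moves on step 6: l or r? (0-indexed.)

r

[0,8] -7+33=26 >0 → r--
[0,7] -7+30=23 >0 → r--
[0,6] -7+27=20 >0 → r--
[0,5] -7+18=11 >0 → r--
[0,4] -7+17=10 >0 → r--
[0,3] -7+8=1 >0 → r--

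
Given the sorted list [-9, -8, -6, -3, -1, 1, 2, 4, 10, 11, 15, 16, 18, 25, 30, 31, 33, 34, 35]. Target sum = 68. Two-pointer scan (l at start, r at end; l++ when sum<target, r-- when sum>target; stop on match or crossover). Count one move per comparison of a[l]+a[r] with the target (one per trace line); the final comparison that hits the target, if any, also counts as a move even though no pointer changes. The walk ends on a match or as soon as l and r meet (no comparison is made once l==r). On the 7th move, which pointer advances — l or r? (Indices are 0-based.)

l

l=0 r=18: -9+35=26 <68, l++
l=1 r=18: -8+35=27 <68, l++
l=2 r=18: -6+35=29 <68, l++
l=3 r=18: -3+35=32 <68, l++
l=4 r=18: -1+35=34 <68, l++
l=5 r=18: 1+35=36 <68, l++
l=6 r=18: 2+35=37 <68, l++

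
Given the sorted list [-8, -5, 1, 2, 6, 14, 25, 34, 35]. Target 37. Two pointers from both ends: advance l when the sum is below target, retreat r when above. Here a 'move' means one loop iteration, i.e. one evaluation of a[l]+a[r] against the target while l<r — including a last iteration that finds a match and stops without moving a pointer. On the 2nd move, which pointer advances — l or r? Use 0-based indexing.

l

l=0 r=8: -8+35=27 <37, l++
l=1 r=8: -5+35=30 <37, l++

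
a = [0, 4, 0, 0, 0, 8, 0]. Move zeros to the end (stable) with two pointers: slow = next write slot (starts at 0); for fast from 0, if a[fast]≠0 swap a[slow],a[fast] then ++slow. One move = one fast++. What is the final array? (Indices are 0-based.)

(s=0,f=0) a[fast]=0 → fast++
(s=0,f=1) a[fast]=4≠0 swap→a[0]=4 → slow++,fast++
(s=1,f=2) a[fast]=0 → fast++
(s=1,f=3) a[fast]=0 → fast++
(s=1,f=4) a[fast]=0 → fast++
(s=1,f=5) a[fast]=8≠0 swap→a[1]=8 → slow++,fast++
(s=2,f=6) a[fast]=0 → fast++

[4, 8, 0, 0, 0, 0, 0]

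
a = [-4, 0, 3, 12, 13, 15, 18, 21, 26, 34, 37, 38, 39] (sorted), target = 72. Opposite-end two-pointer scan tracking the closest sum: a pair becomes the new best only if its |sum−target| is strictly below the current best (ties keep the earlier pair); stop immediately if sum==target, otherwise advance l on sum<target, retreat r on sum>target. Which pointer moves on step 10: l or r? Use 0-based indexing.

r

[0,12] -4+39=35 d=37 * → l++
[1,12] 0+39=39 d=33 * → l++
[2,12] 3+39=42 d=30 * → l++
[3,12] 12+39=51 d=21 * → l++
[4,12] 13+39=52 d=20 * → l++
[5,12] 15+39=54 d=18 * → l++
[6,12] 18+39=57 d=15 * → l++
[7,12] 21+39=60 d=12 * → l++
[8,12] 26+39=65 d=7 * → l++
[9,12] 34+39=73 d=1 * → r--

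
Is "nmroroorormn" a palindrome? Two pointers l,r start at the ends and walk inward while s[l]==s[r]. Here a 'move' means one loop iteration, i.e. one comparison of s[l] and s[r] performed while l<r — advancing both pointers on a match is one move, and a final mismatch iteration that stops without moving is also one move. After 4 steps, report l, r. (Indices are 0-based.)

l=4, r=7

[0,11] 'n'=='n' → l++,r--
[1,10] 'm'=='m' → l++,r--
[2,9] 'r'=='r' → l++,r--
[3,8] 'o'=='o' → l++,r--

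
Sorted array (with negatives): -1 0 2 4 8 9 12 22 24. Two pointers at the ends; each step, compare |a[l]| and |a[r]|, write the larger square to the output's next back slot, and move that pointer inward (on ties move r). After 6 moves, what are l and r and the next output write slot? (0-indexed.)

l=0 r=8: |-1|<=|24| out[8]=576, r--
l=0 r=7: |-1|<=|22| out[7]=484, r--
l=0 r=6: |-1|<=|12| out[6]=144, r--
l=0 r=5: |-1|<=|9| out[5]=81, r--
l=0 r=4: |-1|<=|8| out[4]=64, r--
l=0 r=3: |-1|<=|4| out[3]=16, r--

l=0, r=2, next write slot=2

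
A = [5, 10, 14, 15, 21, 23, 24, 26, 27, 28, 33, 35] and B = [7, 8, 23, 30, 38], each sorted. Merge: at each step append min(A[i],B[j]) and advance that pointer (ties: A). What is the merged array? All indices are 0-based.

[5, 7, 8, 10, 14, 15, 21, 23, 23, 24, 26, 27, 28, 30, 33, 35, 38]

i=0 j=0: A[i]=5<=B[j]=7 take 5, i++
i=1 j=0: A[i]=10>B[j]=7 take 7, j++
i=1 j=1: A[i]=10>B[j]=8 take 8, j++
i=1 j=2: A[i]=10<=B[j]=23 take 10, i++
i=2 j=2: A[i]=14<=B[j]=23 take 14, i++
i=3 j=2: A[i]=15<=B[j]=23 take 15, i++
i=4 j=2: A[i]=21<=B[j]=23 take 21, i++
i=5 j=2: A[i]=23<=B[j]=23 take 23, i++
i=6 j=2: A[i]=24>B[j]=23 take 23, j++
i=6 j=3: A[i]=24<=B[j]=30 take 24, i++
i=7 j=3: A[i]=26<=B[j]=30 take 26, i++
i=8 j=3: A[i]=27<=B[j]=30 take 27, i++
i=9 j=3: A[i]=28<=B[j]=30 take 28, i++
i=10 j=3: A[i]=33>B[j]=30 take 30, j++
i=10 j=4: A[i]=33<=B[j]=38 take 33, i++
i=11 j=4: A[i]=35<=B[j]=38 take 35, i++
i=12 j=4: A done, take B[j]=38, j++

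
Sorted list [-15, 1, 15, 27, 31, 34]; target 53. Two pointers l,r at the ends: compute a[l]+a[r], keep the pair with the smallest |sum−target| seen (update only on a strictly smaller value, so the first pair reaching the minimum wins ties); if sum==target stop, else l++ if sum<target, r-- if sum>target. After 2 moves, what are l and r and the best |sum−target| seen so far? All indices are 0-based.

l=2, r=5, best |Δ|=18

[0,5] -15+34=19 d=34 * → l++
[1,5] 1+34=35 d=18 * → l++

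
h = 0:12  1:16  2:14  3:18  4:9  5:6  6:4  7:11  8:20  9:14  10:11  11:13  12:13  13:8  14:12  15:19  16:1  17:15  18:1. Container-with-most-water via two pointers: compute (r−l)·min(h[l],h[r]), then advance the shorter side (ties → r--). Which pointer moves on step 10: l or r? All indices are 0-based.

l=0 r=18: min(12,1)*18=18 best=18 *, r--
l=0 r=17: min(12,15)*17=204 best=204 *, l++
l=1 r=17: min(16,15)*16=240 best=240 *, r--
l=1 r=16: min(16,1)*15=15 best=240, r--
l=1 r=15: min(16,19)*14=224 best=240, l++
l=2 r=15: min(14,19)*13=182 best=240, l++
l=3 r=15: min(18,19)*12=216 best=240, l++
l=4 r=15: min(9,19)*11=99 best=240, l++
l=5 r=15: min(6,19)*10=60 best=240, l++
l=6 r=15: min(4,19)*9=36 best=240, l++

l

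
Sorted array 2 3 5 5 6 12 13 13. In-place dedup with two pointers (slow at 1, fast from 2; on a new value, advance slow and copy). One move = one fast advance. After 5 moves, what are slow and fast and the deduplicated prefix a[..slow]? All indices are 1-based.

slow=1 fast=2: a[fast]=3≠a[slow]=2 write a[2]=3, slow++,fast++
slow=2 fast=3: a[fast]=5≠a[slow]=3 write a[3]=5, slow++,fast++
slow=3 fast=4: a[fast]=5=a[slow] dup, fast++
slow=3 fast=5: a[fast]=6≠a[slow]=5 write a[4]=6, slow++,fast++
slow=4 fast=6: a[fast]=12≠a[slow]=6 write a[5]=12, slow++,fast++

slow=5, fast=7, prefix=[2, 3, 5, 6, 12]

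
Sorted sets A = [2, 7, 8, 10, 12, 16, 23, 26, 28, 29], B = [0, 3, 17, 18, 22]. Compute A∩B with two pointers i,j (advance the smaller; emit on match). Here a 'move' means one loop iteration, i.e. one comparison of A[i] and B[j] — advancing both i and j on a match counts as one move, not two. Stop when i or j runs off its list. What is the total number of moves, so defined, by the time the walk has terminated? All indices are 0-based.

i=0 j=0: 2>0, j++
i=0 j=1: 2<3, i++
i=1 j=1: 7>3, j++
i=1 j=2: 7<17, i++
i=2 j=2: 8<17, i++
i=3 j=2: 10<17, i++
i=4 j=2: 12<17, i++
i=5 j=2: 16<17, i++
i=6 j=2: 23>17, j++
i=6 j=3: 23>18, j++
i=6 j=4: 23>22, j++

11 moves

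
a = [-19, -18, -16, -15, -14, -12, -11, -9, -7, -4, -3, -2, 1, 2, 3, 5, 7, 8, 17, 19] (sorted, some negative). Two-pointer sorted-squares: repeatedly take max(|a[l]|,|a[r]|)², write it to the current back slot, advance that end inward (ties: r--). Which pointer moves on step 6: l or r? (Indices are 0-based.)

l

l=0 r=19: |-19|<=|19| out[19]=361, r--
l=0 r=18: |-19|>|17| out[18]=361, l++
l=1 r=18: |-18|>|17| out[17]=324, l++
l=2 r=18: |-16|<=|17| out[16]=289, r--
l=2 r=17: |-16|>|8| out[15]=256, l++
l=3 r=17: |-15|>|8| out[14]=225, l++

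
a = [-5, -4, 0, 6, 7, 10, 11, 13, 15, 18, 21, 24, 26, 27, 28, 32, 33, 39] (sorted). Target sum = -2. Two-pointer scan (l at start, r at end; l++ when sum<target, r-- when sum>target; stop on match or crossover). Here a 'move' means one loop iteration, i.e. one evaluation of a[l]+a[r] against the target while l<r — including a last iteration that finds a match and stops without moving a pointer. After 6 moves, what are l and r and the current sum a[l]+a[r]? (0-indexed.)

[0,17] -5+39=34 >-2 → r--
[0,16] -5+33=28 >-2 → r--
[0,15] -5+32=27 >-2 → r--
[0,14] -5+28=23 >-2 → r--
[0,13] -5+27=22 >-2 → r--
[0,12] -5+26=21 >-2 → r--

l=0, r=11, sum=19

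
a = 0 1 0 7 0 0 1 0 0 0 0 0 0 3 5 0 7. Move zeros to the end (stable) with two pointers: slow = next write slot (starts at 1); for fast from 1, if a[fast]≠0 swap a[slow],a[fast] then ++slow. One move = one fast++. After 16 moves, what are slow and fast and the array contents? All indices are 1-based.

slow=1 fast=1: a[fast]=0, fast++
slow=1 fast=2: a[fast]=1≠0 swap→a[1]=1, slow++,fast++
slow=2 fast=3: a[fast]=0, fast++
slow=2 fast=4: a[fast]=7≠0 swap→a[2]=7, slow++,fast++
slow=3 fast=5: a[fast]=0, fast++
slow=3 fast=6: a[fast]=0, fast++
slow=3 fast=7: a[fast]=1≠0 swap→a[3]=1, slow++,fast++
slow=4 fast=8: a[fast]=0, fast++
slow=4 fast=9: a[fast]=0, fast++
slow=4 fast=10: a[fast]=0, fast++
slow=4 fast=11: a[fast]=0, fast++
slow=4 fast=12: a[fast]=0, fast++
slow=4 fast=13: a[fast]=0, fast++
slow=4 fast=14: a[fast]=3≠0 swap→a[4]=3, slow++,fast++
slow=5 fast=15: a[fast]=5≠0 swap→a[5]=5, slow++,fast++
slow=6 fast=16: a[fast]=0, fast++

slow=6, fast=17, a=[1, 7, 1, 3, 5, 0, 0, 0, 0, 0, 0, 0, 0, 0, 0, 0, 7]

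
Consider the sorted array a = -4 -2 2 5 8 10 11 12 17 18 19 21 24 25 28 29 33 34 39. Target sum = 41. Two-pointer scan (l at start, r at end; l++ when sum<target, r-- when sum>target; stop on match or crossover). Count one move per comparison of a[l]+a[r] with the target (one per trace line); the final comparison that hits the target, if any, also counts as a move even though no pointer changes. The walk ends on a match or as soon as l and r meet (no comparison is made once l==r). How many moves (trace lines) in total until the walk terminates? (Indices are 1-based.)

[1,19] -4+39=35 <41 → l++
[2,19] -2+39=37 <41 → l++
[3,19] 2+39=41 → found

3 moves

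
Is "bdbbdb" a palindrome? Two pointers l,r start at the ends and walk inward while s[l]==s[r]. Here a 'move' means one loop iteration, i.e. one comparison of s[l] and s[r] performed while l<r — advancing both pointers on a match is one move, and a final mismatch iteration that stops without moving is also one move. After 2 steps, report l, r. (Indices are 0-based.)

[0,5] 'b'=='b' → l++,r--
[1,4] 'd'=='d' → l++,r--

l=2, r=3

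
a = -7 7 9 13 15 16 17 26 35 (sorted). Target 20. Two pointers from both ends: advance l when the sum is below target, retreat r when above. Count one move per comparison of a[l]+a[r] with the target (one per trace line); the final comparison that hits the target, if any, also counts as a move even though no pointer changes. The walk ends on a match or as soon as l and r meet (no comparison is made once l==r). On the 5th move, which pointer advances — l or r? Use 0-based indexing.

r

[0,8] -7+35=28 >20 → r--
[0,7] -7+26=19 <20 → l++
[1,7] 7+26=33 >20 → r--
[1,6] 7+17=24 >20 → r--
[1,5] 7+16=23 >20 → r--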